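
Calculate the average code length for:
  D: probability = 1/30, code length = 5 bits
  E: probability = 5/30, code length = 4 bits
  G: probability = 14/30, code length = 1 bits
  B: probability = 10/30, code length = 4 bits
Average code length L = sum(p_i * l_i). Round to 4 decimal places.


Weighted contributions p_i * l_i:
  D: (1/30) * 5 = 5/30
  E: (5/30) * 4 = 20/30
  G: (14/30) * 1 = 14/30
  B: (10/30) * 4 = 40/30
Sum = (5 + 20 + 14 + 40)/30 = 79/30

L = 79/30 = 2.6333 bits/symbol


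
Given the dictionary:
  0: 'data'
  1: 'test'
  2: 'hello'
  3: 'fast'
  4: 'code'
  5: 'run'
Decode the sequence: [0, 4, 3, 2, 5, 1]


Look up each index in the dictionary:
  0 -> 'data'
  4 -> 'code'
  3 -> 'fast'
  2 -> 'hello'
  5 -> 'run'
  1 -> 'test'

Decoded: "data code fast hello run test"


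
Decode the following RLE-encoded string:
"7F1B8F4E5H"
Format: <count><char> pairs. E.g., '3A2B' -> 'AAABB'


Expanding each <count><char> pair:
  7F -> 'FFFFFFF'
  1B -> 'B'
  8F -> 'FFFFFFFF'
  4E -> 'EEEE'
  5H -> 'HHHHH'

Decoded = FFFFFFFBFFFFFFFFEEEEHHHHH


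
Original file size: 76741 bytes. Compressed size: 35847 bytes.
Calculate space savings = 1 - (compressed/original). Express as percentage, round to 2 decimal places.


ratio = compressed/original = 35847/76741 = 0.467117
savings = 1 - ratio = 1 - 0.467117 = 0.532883
as a percentage: 0.532883 * 100 = 53.29%

Space savings = 1 - 35847/76741 = 53.29%


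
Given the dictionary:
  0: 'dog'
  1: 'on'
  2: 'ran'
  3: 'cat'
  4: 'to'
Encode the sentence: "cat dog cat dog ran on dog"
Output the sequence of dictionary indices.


Look up each word in the dictionary:
  'cat' -> 3
  'dog' -> 0
  'cat' -> 3
  'dog' -> 0
  'ran' -> 2
  'on' -> 1
  'dog' -> 0

Encoded: [3, 0, 3, 0, 2, 1, 0]


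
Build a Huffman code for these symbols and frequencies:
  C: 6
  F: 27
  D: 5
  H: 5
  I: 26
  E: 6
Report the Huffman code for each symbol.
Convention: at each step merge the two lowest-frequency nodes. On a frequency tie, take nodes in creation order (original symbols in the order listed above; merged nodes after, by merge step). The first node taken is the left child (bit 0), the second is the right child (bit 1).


Huffman tree construction:
Step 1: Merge D(5) + H(5) = 10
Step 2: Merge C(6) + E(6) = 12
Step 3: Merge (D+H)(10) + (C+E)(12) = 22
Step 4: Merge ((D+H)+(C+E))(22) + I(26) = 48
Step 5: Merge F(27) + (((D+H)+(C+E))+I)(48) = 75
Read each symbol's code off the tree from the root (left child = 0, right child = 1).

Codes:
  C: 1010 (length 4)
  F: 0 (length 1)
  D: 1000 (length 4)
  H: 1001 (length 4)
  I: 11 (length 2)
  E: 1011 (length 4)
Average code length: 167/75 = 2.2267 bits/symbol


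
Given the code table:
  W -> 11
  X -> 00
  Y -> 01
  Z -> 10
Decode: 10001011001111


Decoding:
10 -> Z
00 -> X
10 -> Z
11 -> W
00 -> X
11 -> W
11 -> W


Result: ZXZWXWW


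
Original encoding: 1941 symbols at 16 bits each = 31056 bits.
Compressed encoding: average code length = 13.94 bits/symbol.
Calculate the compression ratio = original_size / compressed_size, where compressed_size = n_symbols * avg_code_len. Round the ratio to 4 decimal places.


original_size = n_symbols * orig_bits = 1941 * 16 = 31056 bits
compressed_size = n_symbols * avg_code_len = 1941 * 13.94 = 27057.54 bits
ratio = original_size / compressed_size = 31056 / 27057.54 = 1.1478

Compression ratio = 1.1478


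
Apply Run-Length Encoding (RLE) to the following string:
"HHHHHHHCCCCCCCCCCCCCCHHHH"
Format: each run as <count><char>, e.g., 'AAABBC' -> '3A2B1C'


Scanning runs left to right:
  i=0: run of 'H' x 7 -> '7H'
  i=7: run of 'C' x 14 -> '14C'
  i=21: run of 'H' x 4 -> '4H'

RLE = 7H14C4H


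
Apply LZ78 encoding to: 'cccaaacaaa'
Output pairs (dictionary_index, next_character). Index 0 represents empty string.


LZ78 encoding steps:
Dictionary: {0: ''}
Step 1: w='' (idx 0), next='c' -> output (0, 'c'), add 'c' as idx 1
Step 2: w='c' (idx 1), next='c' -> output (1, 'c'), add 'cc' as idx 2
Step 3: w='' (idx 0), next='a' -> output (0, 'a'), add 'a' as idx 3
Step 4: w='a' (idx 3), next='a' -> output (3, 'a'), add 'aa' as idx 4
Step 5: w='c' (idx 1), next='a' -> output (1, 'a'), add 'ca' as idx 5
Step 6: w='aa' (idx 4), end of input -> output (4, '')


Encoded: [(0, 'c'), (1, 'c'), (0, 'a'), (3, 'a'), (1, 'a'), (4, '')]


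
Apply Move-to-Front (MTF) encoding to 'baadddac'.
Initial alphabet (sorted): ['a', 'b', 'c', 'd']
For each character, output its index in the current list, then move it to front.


MTF encoding:
'b': index 1 in ['a', 'b', 'c', 'd'] -> ['b', 'a', 'c', 'd']
'a': index 1 in ['b', 'a', 'c', 'd'] -> ['a', 'b', 'c', 'd']
'a': index 0 in ['a', 'b', 'c', 'd'] -> ['a', 'b', 'c', 'd']
'd': index 3 in ['a', 'b', 'c', 'd'] -> ['d', 'a', 'b', 'c']
'd': index 0 in ['d', 'a', 'b', 'c'] -> ['d', 'a', 'b', 'c']
'd': index 0 in ['d', 'a', 'b', 'c'] -> ['d', 'a', 'b', 'c']
'a': index 1 in ['d', 'a', 'b', 'c'] -> ['a', 'd', 'b', 'c']
'c': index 3 in ['a', 'd', 'b', 'c'] -> ['c', 'a', 'd', 'b']


Output: [1, 1, 0, 3, 0, 0, 1, 3]


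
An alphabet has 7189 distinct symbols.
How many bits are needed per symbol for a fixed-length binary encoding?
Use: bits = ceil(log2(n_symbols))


log2(7189) = 12.8116
Bracket: 2^12 = 4096 < 7189 <= 2^13 = 8192
So ceil(log2(7189)) = 13

bits = ceil(log2(7189)) = ceil(12.8116) = 13 bits


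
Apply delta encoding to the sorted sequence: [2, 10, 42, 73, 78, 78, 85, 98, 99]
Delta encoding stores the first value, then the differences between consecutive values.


First value: 2
Deltas:
  10 - 2 = 8
  42 - 10 = 32
  73 - 42 = 31
  78 - 73 = 5
  78 - 78 = 0
  85 - 78 = 7
  98 - 85 = 13
  99 - 98 = 1


Delta encoded: [2, 8, 32, 31, 5, 0, 7, 13, 1]


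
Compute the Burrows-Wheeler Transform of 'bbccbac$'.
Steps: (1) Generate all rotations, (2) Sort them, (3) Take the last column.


Rotations (sorted):
  0: $bbccbac -> last char: c
  1: ac$bbccb -> last char: b
  2: bac$bbcc -> last char: c
  3: bbccbac$ -> last char: $
  4: bccbac$b -> last char: b
  5: c$bbccba -> last char: a
  6: cbac$bbc -> last char: c
  7: ccbac$bb -> last char: b


BWT = cbc$bacb


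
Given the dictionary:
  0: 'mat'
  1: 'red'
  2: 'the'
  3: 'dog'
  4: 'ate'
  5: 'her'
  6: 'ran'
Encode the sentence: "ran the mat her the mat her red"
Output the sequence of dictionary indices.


Look up each word in the dictionary:
  'ran' -> 6
  'the' -> 2
  'mat' -> 0
  'her' -> 5
  'the' -> 2
  'mat' -> 0
  'her' -> 5
  'red' -> 1

Encoded: [6, 2, 0, 5, 2, 0, 5, 1]


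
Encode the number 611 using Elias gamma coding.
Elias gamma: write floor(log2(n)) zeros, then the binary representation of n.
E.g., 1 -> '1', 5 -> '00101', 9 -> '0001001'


num_bits = floor(log2(611)) + 1 = 10
leading_zeros = num_bits - 1 = 9
binary(611) = 1001100011

Elias gamma(611) = '000000000' + '1001100011' = 0000000001001100011 (19 bits)


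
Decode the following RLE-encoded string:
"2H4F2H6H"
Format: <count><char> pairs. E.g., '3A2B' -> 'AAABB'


Expanding each <count><char> pair:
  2H -> 'HH'
  4F -> 'FFFF'
  2H -> 'HH'
  6H -> 'HHHHHH'

Decoded = HHFFFFHHHHHHHH


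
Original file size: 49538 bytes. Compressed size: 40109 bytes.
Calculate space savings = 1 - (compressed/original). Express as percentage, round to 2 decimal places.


ratio = compressed/original = 40109/49538 = 0.809661
savings = 1 - ratio = 1 - 0.809661 = 0.190339
as a percentage: 0.190339 * 100 = 19.03%

Space savings = 1 - 40109/49538 = 19.03%


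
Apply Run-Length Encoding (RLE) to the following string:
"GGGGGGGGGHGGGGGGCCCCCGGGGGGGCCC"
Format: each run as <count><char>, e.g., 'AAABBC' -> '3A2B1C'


Scanning runs left to right:
  i=0: run of 'G' x 9 -> '9G'
  i=9: run of 'H' x 1 -> '1H'
  i=10: run of 'G' x 6 -> '6G'
  i=16: run of 'C' x 5 -> '5C'
  i=21: run of 'G' x 7 -> '7G'
  i=28: run of 'C' x 3 -> '3C'

RLE = 9G1H6G5C7G3C


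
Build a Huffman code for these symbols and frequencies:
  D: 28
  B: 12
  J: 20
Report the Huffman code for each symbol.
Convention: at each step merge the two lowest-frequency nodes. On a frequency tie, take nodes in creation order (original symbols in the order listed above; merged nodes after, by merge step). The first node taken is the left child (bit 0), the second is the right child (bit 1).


Huffman tree construction:
Step 1: Merge B(12) + J(20) = 32
Step 2: Merge D(28) + (B+J)(32) = 60
Read each symbol's code off the tree from the root (left child = 0, right child = 1).

Codes:
  D: 0 (length 1)
  B: 10 (length 2)
  J: 11 (length 2)
Average code length: 92/60 = 1.5333 bits/symbol


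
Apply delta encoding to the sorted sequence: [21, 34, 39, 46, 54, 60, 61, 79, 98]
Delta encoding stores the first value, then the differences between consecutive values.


First value: 21
Deltas:
  34 - 21 = 13
  39 - 34 = 5
  46 - 39 = 7
  54 - 46 = 8
  60 - 54 = 6
  61 - 60 = 1
  79 - 61 = 18
  98 - 79 = 19


Delta encoded: [21, 13, 5, 7, 8, 6, 1, 18, 19]


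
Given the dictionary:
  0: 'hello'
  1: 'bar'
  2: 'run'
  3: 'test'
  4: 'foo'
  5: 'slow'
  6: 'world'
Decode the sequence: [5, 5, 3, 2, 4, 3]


Look up each index in the dictionary:
  5 -> 'slow'
  5 -> 'slow'
  3 -> 'test'
  2 -> 'run'
  4 -> 'foo'
  3 -> 'test'

Decoded: "slow slow test run foo test"


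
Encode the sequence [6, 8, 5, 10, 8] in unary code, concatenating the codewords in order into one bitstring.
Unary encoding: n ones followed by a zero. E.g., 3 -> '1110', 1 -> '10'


Encode each number as n ones followed by a terminating 0:
  6 -> 1111110 (7 bits)
  8 -> 111111110 (9 bits)
  5 -> 111110 (6 bits)
  10 -> 11111111110 (11 bits)
  8 -> 111111110 (9 bits)
Total length = 7 + 9 + 6 + 11 + 9 = 42 bits.

Unary([6, 8, 5, 10, 8]) = 111111011111111011111011111111110111111110 (42 bits)


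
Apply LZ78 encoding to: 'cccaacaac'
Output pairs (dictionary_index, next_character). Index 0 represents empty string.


LZ78 encoding steps:
Dictionary: {0: ''}
Step 1: w='' (idx 0), next='c' -> output (0, 'c'), add 'c' as idx 1
Step 2: w='c' (idx 1), next='c' -> output (1, 'c'), add 'cc' as idx 2
Step 3: w='' (idx 0), next='a' -> output (0, 'a'), add 'a' as idx 3
Step 4: w='a' (idx 3), next='c' -> output (3, 'c'), add 'ac' as idx 4
Step 5: w='a' (idx 3), next='a' -> output (3, 'a'), add 'aa' as idx 5
Step 6: w='c' (idx 1), end of input -> output (1, '')


Encoded: [(0, 'c'), (1, 'c'), (0, 'a'), (3, 'c'), (3, 'a'), (1, '')]


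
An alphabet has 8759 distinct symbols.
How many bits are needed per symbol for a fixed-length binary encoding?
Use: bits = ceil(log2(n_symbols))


log2(8759) = 13.0966
Bracket: 2^13 = 8192 < 8759 <= 2^14 = 16384
So ceil(log2(8759)) = 14

bits = ceil(log2(8759)) = ceil(13.0966) = 14 bits


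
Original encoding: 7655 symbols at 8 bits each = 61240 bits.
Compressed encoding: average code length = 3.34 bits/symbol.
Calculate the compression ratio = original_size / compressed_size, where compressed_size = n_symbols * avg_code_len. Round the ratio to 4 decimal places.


original_size = n_symbols * orig_bits = 7655 * 8 = 61240 bits
compressed_size = n_symbols * avg_code_len = 7655 * 3.34 = 25567.7 bits
ratio = original_size / compressed_size = 61240 / 25567.7 = 2.3952

Compression ratio = 2.3952


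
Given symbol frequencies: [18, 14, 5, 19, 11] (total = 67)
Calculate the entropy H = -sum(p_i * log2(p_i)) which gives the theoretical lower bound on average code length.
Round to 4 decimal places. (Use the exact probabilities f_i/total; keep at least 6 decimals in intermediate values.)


Per-symbol terms -p_i * log2(p_i) with p_i = f_i/67:
  p = 18/67 = 0.268657: log2(p) = -1.896164, -p*log2(p) = 0.509417
  p = 14/67 = 0.208955: log2(p) = -2.258734, -p*log2(p) = 0.471974
  p = 5/67 = 0.074627: log2(p) = -3.744161, -p*log2(p) = 0.279415
  p = 19/67 = 0.283582: log2(p) = -1.818162, -p*log2(p) = 0.515598
  p = 11/67 = 0.164179: log2(p) = -2.606658, -p*log2(p) = 0.427959
H = 0.509417 + 0.471974 + 0.279415 + 0.515598 + 0.427959 = 2.204363

H = 2.2044 bits/symbol


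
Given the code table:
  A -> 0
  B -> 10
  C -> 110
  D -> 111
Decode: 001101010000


Decoding:
0 -> A
0 -> A
110 -> C
10 -> B
10 -> B
0 -> A
0 -> A
0 -> A


Result: AACBBAAA


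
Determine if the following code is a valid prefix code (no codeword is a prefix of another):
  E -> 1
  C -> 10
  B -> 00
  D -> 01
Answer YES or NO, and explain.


Checking each pair (does one codeword prefix another?):
  E='1' vs C='10': prefix -- VIOLATION

NO -- this is NOT a valid prefix code. E (1) is a prefix of C (10).


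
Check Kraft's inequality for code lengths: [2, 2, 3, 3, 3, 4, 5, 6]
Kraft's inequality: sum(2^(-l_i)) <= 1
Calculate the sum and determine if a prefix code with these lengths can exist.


Sum = 2^(-2) + 2^(-2) + 2^(-3) + 2^(-3) + 2^(-3) + 2^(-4) + 2^(-5) + 2^(-6)
    = 0.25 + 0.25 + 0.125 + 0.125 + 0.125 + 0.0625 + 0.03125 + 0.015625
    = 63/64 = 0.984375
Since 0.984375 <= 1, Kraft's inequality IS satisfied.
A prefix code with these lengths CAN exist.

Kraft sum = 0.984375. Satisfied.


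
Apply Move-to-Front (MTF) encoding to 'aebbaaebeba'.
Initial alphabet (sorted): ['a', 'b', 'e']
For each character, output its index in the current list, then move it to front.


MTF encoding:
'a': index 0 in ['a', 'b', 'e'] -> ['a', 'b', 'e']
'e': index 2 in ['a', 'b', 'e'] -> ['e', 'a', 'b']
'b': index 2 in ['e', 'a', 'b'] -> ['b', 'e', 'a']
'b': index 0 in ['b', 'e', 'a'] -> ['b', 'e', 'a']
'a': index 2 in ['b', 'e', 'a'] -> ['a', 'b', 'e']
'a': index 0 in ['a', 'b', 'e'] -> ['a', 'b', 'e']
'e': index 2 in ['a', 'b', 'e'] -> ['e', 'a', 'b']
'b': index 2 in ['e', 'a', 'b'] -> ['b', 'e', 'a']
'e': index 1 in ['b', 'e', 'a'] -> ['e', 'b', 'a']
'b': index 1 in ['e', 'b', 'a'] -> ['b', 'e', 'a']
'a': index 2 in ['b', 'e', 'a'] -> ['a', 'b', 'e']


Output: [0, 2, 2, 0, 2, 0, 2, 2, 1, 1, 2]


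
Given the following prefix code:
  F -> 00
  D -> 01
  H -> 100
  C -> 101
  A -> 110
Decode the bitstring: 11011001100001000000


Decoding step by step:
Bits 110 -> A
Bits 110 -> A
Bits 01 -> D
Bits 100 -> H
Bits 00 -> F
Bits 100 -> H
Bits 00 -> F
Bits 00 -> F


Decoded message: AADHFHFF


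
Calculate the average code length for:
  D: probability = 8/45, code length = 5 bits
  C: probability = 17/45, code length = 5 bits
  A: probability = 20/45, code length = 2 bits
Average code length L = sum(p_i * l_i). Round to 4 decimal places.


Weighted contributions p_i * l_i:
  D: (8/45) * 5 = 40/45
  C: (17/45) * 5 = 85/45
  A: (20/45) * 2 = 40/45
Sum = (40 + 85 + 40)/45 = 165/45

L = 165/45 = 3.6667 bits/symbol


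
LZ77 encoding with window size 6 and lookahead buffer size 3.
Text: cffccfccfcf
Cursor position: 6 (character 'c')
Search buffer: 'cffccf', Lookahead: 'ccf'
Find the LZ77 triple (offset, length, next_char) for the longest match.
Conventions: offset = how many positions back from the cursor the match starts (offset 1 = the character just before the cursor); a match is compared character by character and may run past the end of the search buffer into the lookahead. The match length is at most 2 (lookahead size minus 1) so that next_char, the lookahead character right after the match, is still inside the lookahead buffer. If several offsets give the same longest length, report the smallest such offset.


Try each offset into the search buffer:
  offset=1 (pos 5, char 'f'): match length 0
  offset=2 (pos 4, char 'c'): match length 1
  offset=3 (pos 3, char 'c'): match length 2
  offset=4 (pos 2, char 'f'): match length 0
  offset=5 (pos 1, char 'f'): match length 0
  offset=6 (pos 0, char 'c'): match length 1
Longest match has length 2 at offset 3.
next_char = character at position 6 + 2 = 8 -> 'f'

Best match: offset=3, length=2 (matching 'cc' starting at position 3)
LZ77 triple: (3, 2, 'f')


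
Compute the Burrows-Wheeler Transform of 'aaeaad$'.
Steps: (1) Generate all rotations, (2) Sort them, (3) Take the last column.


Rotations (sorted):
  0: $aaeaad -> last char: d
  1: aad$aae -> last char: e
  2: aaeaad$ -> last char: $
  3: ad$aaea -> last char: a
  4: aeaad$a -> last char: a
  5: d$aaeaa -> last char: a
  6: eaad$aa -> last char: a


BWT = de$aaaa


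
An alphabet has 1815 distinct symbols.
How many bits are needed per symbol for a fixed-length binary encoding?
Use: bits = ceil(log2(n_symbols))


log2(1815) = 10.8258
Bracket: 2^10 = 1024 < 1815 <= 2^11 = 2048
So ceil(log2(1815)) = 11

bits = ceil(log2(1815)) = ceil(10.8258) = 11 bits


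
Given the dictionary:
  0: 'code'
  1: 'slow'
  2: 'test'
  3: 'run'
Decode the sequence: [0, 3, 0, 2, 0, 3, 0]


Look up each index in the dictionary:
  0 -> 'code'
  3 -> 'run'
  0 -> 'code'
  2 -> 'test'
  0 -> 'code'
  3 -> 'run'
  0 -> 'code'

Decoded: "code run code test code run code"


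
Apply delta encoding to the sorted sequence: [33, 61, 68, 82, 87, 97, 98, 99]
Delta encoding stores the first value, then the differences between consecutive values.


First value: 33
Deltas:
  61 - 33 = 28
  68 - 61 = 7
  82 - 68 = 14
  87 - 82 = 5
  97 - 87 = 10
  98 - 97 = 1
  99 - 98 = 1


Delta encoded: [33, 28, 7, 14, 5, 10, 1, 1]


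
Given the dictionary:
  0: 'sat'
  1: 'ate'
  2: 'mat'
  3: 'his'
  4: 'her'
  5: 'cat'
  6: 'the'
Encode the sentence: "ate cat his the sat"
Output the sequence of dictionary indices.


Look up each word in the dictionary:
  'ate' -> 1
  'cat' -> 5
  'his' -> 3
  'the' -> 6
  'sat' -> 0

Encoded: [1, 5, 3, 6, 0]


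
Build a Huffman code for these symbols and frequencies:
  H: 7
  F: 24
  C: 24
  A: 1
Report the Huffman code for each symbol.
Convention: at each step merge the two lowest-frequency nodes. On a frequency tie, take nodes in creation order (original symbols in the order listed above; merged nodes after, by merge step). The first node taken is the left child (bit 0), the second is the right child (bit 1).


Huffman tree construction:
Step 1: Merge A(1) + H(7) = 8
Step 2: Merge (A+H)(8) + F(24) = 32
Step 3: Merge C(24) + ((A+H)+F)(32) = 56
Read each symbol's code off the tree from the root (left child = 0, right child = 1).

Codes:
  H: 101 (length 3)
  F: 11 (length 2)
  C: 0 (length 1)
  A: 100 (length 3)
Average code length: 96/56 = 1.7143 bits/symbol


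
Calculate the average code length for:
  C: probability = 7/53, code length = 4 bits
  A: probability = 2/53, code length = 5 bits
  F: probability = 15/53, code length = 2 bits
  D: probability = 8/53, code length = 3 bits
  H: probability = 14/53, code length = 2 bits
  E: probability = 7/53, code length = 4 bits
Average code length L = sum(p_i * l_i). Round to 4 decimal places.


Weighted contributions p_i * l_i:
  C: (7/53) * 4 = 28/53
  A: (2/53) * 5 = 10/53
  F: (15/53) * 2 = 30/53
  D: (8/53) * 3 = 24/53
  H: (14/53) * 2 = 28/53
  E: (7/53) * 4 = 28/53
Sum = (28 + 10 + 30 + 24 + 28 + 28)/53 = 148/53

L = 148/53 = 2.7925 bits/symbol


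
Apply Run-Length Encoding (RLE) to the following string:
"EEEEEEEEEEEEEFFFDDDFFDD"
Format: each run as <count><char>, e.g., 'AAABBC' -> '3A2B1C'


Scanning runs left to right:
  i=0: run of 'E' x 13 -> '13E'
  i=13: run of 'F' x 3 -> '3F'
  i=16: run of 'D' x 3 -> '3D'
  i=19: run of 'F' x 2 -> '2F'
  i=21: run of 'D' x 2 -> '2D'

RLE = 13E3F3D2F2D


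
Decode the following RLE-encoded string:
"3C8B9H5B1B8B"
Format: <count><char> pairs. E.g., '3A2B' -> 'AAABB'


Expanding each <count><char> pair:
  3C -> 'CCC'
  8B -> 'BBBBBBBB'
  9H -> 'HHHHHHHHH'
  5B -> 'BBBBB'
  1B -> 'B'
  8B -> 'BBBBBBBB'

Decoded = CCCBBBBBBBBHHHHHHHHHBBBBBBBBBBBBBB


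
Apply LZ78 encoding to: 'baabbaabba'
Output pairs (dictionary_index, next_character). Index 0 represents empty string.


LZ78 encoding steps:
Dictionary: {0: ''}
Step 1: w='' (idx 0), next='b' -> output (0, 'b'), add 'b' as idx 1
Step 2: w='' (idx 0), next='a' -> output (0, 'a'), add 'a' as idx 2
Step 3: w='a' (idx 2), next='b' -> output (2, 'b'), add 'ab' as idx 3
Step 4: w='b' (idx 1), next='a' -> output (1, 'a'), add 'ba' as idx 4
Step 5: w='ab' (idx 3), next='b' -> output (3, 'b'), add 'abb' as idx 5
Step 6: w='a' (idx 2), end of input -> output (2, '')


Encoded: [(0, 'b'), (0, 'a'), (2, 'b'), (1, 'a'), (3, 'b'), (2, '')]


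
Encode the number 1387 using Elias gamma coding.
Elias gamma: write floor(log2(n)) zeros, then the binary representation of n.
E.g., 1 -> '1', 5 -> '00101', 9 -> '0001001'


num_bits = floor(log2(1387)) + 1 = 11
leading_zeros = num_bits - 1 = 10
binary(1387) = 10101101011

Elias gamma(1387) = '0000000000' + '10101101011' = 000000000010101101011 (21 bits)


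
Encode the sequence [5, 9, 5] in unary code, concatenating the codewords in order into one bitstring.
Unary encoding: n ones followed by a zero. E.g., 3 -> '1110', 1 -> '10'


Encode each number as n ones followed by a terminating 0:
  5 -> 111110 (6 bits)
  9 -> 1111111110 (10 bits)
  5 -> 111110 (6 bits)
Total length = 6 + 10 + 6 = 22 bits.

Unary([5, 9, 5]) = 1111101111111110111110 (22 bits)


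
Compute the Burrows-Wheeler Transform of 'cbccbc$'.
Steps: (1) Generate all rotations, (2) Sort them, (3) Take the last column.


Rotations (sorted):
  0: $cbccbc -> last char: c
  1: bc$cbcc -> last char: c
  2: bccbc$c -> last char: c
  3: c$cbccb -> last char: b
  4: cbc$cbc -> last char: c
  5: cbccbc$ -> last char: $
  6: ccbc$cb -> last char: b


BWT = cccbc$b


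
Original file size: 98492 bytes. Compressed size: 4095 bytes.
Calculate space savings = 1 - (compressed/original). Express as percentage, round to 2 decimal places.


ratio = compressed/original = 4095/98492 = 0.041577
savings = 1 - ratio = 1 - 0.041577 = 0.958423
as a percentage: 0.958423 * 100 = 95.84%

Space savings = 1 - 4095/98492 = 95.84%


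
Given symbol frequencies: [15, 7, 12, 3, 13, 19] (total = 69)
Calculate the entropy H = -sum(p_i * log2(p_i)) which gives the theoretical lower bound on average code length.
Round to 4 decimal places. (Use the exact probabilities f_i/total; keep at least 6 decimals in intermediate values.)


Per-symbol terms -p_i * log2(p_i) with p_i = f_i/69:
  p = 15/69 = 0.217391: log2(p) = -2.201634, -p*log2(p) = 0.478616
  p = 7/69 = 0.101449: log2(p) = -3.301170, -p*log2(p) = 0.334901
  p = 12/69 = 0.173913: log2(p) = -2.523562, -p*log2(p) = 0.438880
  p = 3/69 = 0.043478: log2(p) = -4.523562, -p*log2(p) = 0.196677
  p = 13/69 = 0.188406: log2(p) = -2.408085, -p*log2(p) = 0.453697
  p = 19/69 = 0.275362: log2(p) = -1.860597, -p*log2(p) = 0.512338
H = 0.478616 + 0.334901 + 0.438880 + 0.196677 + 0.453697 + 0.512338 = 2.415109

H = 2.4151 bits/symbol


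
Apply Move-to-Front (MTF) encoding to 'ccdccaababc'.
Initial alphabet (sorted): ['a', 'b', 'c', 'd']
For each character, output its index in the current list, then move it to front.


MTF encoding:
'c': index 2 in ['a', 'b', 'c', 'd'] -> ['c', 'a', 'b', 'd']
'c': index 0 in ['c', 'a', 'b', 'd'] -> ['c', 'a', 'b', 'd']
'd': index 3 in ['c', 'a', 'b', 'd'] -> ['d', 'c', 'a', 'b']
'c': index 1 in ['d', 'c', 'a', 'b'] -> ['c', 'd', 'a', 'b']
'c': index 0 in ['c', 'd', 'a', 'b'] -> ['c', 'd', 'a', 'b']
'a': index 2 in ['c', 'd', 'a', 'b'] -> ['a', 'c', 'd', 'b']
'a': index 0 in ['a', 'c', 'd', 'b'] -> ['a', 'c', 'd', 'b']
'b': index 3 in ['a', 'c', 'd', 'b'] -> ['b', 'a', 'c', 'd']
'a': index 1 in ['b', 'a', 'c', 'd'] -> ['a', 'b', 'c', 'd']
'b': index 1 in ['a', 'b', 'c', 'd'] -> ['b', 'a', 'c', 'd']
'c': index 2 in ['b', 'a', 'c', 'd'] -> ['c', 'b', 'a', 'd']


Output: [2, 0, 3, 1, 0, 2, 0, 3, 1, 1, 2]


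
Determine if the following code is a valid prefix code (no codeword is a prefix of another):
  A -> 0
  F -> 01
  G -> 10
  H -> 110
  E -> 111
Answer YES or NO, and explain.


Checking each pair (does one codeword prefix another?):
  A='0' vs F='01': prefix -- VIOLATION

NO -- this is NOT a valid prefix code. A (0) is a prefix of F (01).


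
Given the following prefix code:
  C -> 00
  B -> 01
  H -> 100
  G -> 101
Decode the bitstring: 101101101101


Decoding step by step:
Bits 101 -> G
Bits 101 -> G
Bits 101 -> G
Bits 101 -> G


Decoded message: GGGG


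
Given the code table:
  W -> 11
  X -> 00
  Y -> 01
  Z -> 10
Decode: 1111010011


Decoding:
11 -> W
11 -> W
01 -> Y
00 -> X
11 -> W


Result: WWYXW


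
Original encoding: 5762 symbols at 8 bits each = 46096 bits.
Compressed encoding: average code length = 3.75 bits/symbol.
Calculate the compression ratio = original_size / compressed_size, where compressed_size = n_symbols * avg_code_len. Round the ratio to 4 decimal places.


original_size = n_symbols * orig_bits = 5762 * 8 = 46096 bits
compressed_size = n_symbols * avg_code_len = 5762 * 3.75 = 21607.5 bits
ratio = original_size / compressed_size = 46096 / 21607.5 = 2.1333

Compression ratio = 2.1333


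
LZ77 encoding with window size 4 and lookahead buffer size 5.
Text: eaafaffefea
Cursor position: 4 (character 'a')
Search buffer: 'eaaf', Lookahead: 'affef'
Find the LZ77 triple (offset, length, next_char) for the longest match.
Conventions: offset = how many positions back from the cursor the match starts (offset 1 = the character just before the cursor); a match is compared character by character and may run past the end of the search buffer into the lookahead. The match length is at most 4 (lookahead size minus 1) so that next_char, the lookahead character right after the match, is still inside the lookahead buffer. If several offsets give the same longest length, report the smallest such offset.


Try each offset into the search buffer:
  offset=1 (pos 3, char 'f'): match length 0
  offset=2 (pos 2, char 'a'): match length 2
  offset=3 (pos 1, char 'a'): match length 1
  offset=4 (pos 0, char 'e'): match length 0
Longest match has length 2 at offset 2.
next_char = character at position 4 + 2 = 6 -> 'f'

Best match: offset=2, length=2 (matching 'af' starting at position 2)
LZ77 triple: (2, 2, 'f')


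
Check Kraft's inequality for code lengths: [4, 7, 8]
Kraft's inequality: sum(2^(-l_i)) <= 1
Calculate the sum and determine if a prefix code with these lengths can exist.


Sum = 2^(-4) + 2^(-7) + 2^(-8)
    = 0.0625 + 0.0078125 + 0.00390625
    = 19/256 = 0.07421875
Since 0.07421875 <= 1, Kraft's inequality IS satisfied.
A prefix code with these lengths CAN exist.

Kraft sum = 0.07421875. Satisfied.


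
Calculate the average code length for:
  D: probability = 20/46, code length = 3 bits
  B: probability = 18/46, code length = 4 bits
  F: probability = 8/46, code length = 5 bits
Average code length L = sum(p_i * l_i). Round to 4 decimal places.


Weighted contributions p_i * l_i:
  D: (20/46) * 3 = 60/46
  B: (18/46) * 4 = 72/46
  F: (8/46) * 5 = 40/46
Sum = (60 + 72 + 40)/46 = 172/46

L = 172/46 = 3.7391 bits/symbol


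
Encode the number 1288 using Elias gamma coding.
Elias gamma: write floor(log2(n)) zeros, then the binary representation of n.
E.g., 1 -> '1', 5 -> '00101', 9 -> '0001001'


num_bits = floor(log2(1288)) + 1 = 11
leading_zeros = num_bits - 1 = 10
binary(1288) = 10100001000

Elias gamma(1288) = '0000000000' + '10100001000' = 000000000010100001000 (21 bits)


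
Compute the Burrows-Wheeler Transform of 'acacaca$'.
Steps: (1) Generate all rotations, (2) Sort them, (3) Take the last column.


Rotations (sorted):
  0: $acacaca -> last char: a
  1: a$acacac -> last char: c
  2: aca$acac -> last char: c
  3: acaca$ac -> last char: c
  4: acacaca$ -> last char: $
  5: ca$acaca -> last char: a
  6: caca$aca -> last char: a
  7: cacaca$a -> last char: a


BWT = accc$aaa


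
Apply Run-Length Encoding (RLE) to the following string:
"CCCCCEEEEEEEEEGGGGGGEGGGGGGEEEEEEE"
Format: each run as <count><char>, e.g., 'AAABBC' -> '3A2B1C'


Scanning runs left to right:
  i=0: run of 'C' x 5 -> '5C'
  i=5: run of 'E' x 9 -> '9E'
  i=14: run of 'G' x 6 -> '6G'
  i=20: run of 'E' x 1 -> '1E'
  i=21: run of 'G' x 6 -> '6G'
  i=27: run of 'E' x 7 -> '7E'

RLE = 5C9E6G1E6G7E


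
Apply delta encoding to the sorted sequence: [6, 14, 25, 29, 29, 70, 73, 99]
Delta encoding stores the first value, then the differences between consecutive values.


First value: 6
Deltas:
  14 - 6 = 8
  25 - 14 = 11
  29 - 25 = 4
  29 - 29 = 0
  70 - 29 = 41
  73 - 70 = 3
  99 - 73 = 26


Delta encoded: [6, 8, 11, 4, 0, 41, 3, 26]


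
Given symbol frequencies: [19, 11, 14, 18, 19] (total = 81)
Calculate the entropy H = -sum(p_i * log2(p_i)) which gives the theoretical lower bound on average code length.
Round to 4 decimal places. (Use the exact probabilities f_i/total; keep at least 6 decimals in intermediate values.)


Per-symbol terms -p_i * log2(p_i) with p_i = f_i/81:
  p = 19/81 = 0.234568: log2(p) = -2.091922, -p*log2(p) = 0.490698
  p = 11/81 = 0.135802: log2(p) = -2.880418, -p*log2(p) = 0.391168
  p = 14/81 = 0.172840: log2(p) = -2.532495, -p*log2(p) = 0.437715
  p = 18/81 = 0.222222: log2(p) = -2.169925, -p*log2(p) = 0.482206
  p = 19/81 = 0.234568: log2(p) = -2.091922, -p*log2(p) = 0.490698
H = 0.490698 + 0.391168 + 0.437715 + 0.482206 + 0.490698 = 2.292485

H = 2.2925 bits/symbol


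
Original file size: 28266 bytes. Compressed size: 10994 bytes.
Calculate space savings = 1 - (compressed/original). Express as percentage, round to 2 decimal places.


ratio = compressed/original = 10994/28266 = 0.388948
savings = 1 - ratio = 1 - 0.388948 = 0.611052
as a percentage: 0.611052 * 100 = 61.11%

Space savings = 1 - 10994/28266 = 61.11%


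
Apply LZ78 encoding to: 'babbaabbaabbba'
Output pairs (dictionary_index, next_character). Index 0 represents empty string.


LZ78 encoding steps:
Dictionary: {0: ''}
Step 1: w='' (idx 0), next='b' -> output (0, 'b'), add 'b' as idx 1
Step 2: w='' (idx 0), next='a' -> output (0, 'a'), add 'a' as idx 2
Step 3: w='b' (idx 1), next='b' -> output (1, 'b'), add 'bb' as idx 3
Step 4: w='a' (idx 2), next='a' -> output (2, 'a'), add 'aa' as idx 4
Step 5: w='bb' (idx 3), next='a' -> output (3, 'a'), add 'bba' as idx 5
Step 6: w='a' (idx 2), next='b' -> output (2, 'b'), add 'ab' as idx 6
Step 7: w='bba' (idx 5), end of input -> output (5, '')


Encoded: [(0, 'b'), (0, 'a'), (1, 'b'), (2, 'a'), (3, 'a'), (2, 'b'), (5, '')]


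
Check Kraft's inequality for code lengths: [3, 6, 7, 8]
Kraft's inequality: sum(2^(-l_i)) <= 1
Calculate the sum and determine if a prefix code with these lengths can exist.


Sum = 2^(-3) + 2^(-6) + 2^(-7) + 2^(-8)
    = 0.125 + 0.015625 + 0.0078125 + 0.00390625
    = 39/256 = 0.15234375
Since 0.15234375 <= 1, Kraft's inequality IS satisfied.
A prefix code with these lengths CAN exist.

Kraft sum = 0.15234375. Satisfied.


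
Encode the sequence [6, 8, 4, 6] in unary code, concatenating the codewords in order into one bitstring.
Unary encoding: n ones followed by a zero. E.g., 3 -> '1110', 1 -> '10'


Encode each number as n ones followed by a terminating 0:
  6 -> 1111110 (7 bits)
  8 -> 111111110 (9 bits)
  4 -> 11110 (5 bits)
  6 -> 1111110 (7 bits)
Total length = 7 + 9 + 5 + 7 = 28 bits.

Unary([6, 8, 4, 6]) = 1111110111111110111101111110 (28 bits)


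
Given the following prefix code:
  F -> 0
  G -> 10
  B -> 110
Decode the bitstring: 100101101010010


Decoding step by step:
Bits 10 -> G
Bits 0 -> F
Bits 10 -> G
Bits 110 -> B
Bits 10 -> G
Bits 10 -> G
Bits 0 -> F
Bits 10 -> G


Decoded message: GFGBGGFG


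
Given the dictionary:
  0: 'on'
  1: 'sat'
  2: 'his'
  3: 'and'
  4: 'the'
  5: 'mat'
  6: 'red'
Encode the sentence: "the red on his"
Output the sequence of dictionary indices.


Look up each word in the dictionary:
  'the' -> 4
  'red' -> 6
  'on' -> 0
  'his' -> 2

Encoded: [4, 6, 0, 2]


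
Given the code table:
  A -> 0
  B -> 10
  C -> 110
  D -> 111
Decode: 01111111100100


Decoding:
0 -> A
111 -> D
111 -> D
110 -> C
0 -> A
10 -> B
0 -> A


Result: ADDCABA


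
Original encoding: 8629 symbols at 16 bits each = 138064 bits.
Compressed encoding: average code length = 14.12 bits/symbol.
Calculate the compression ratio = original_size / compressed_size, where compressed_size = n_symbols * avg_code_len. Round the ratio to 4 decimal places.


original_size = n_symbols * orig_bits = 8629 * 16 = 138064 bits
compressed_size = n_symbols * avg_code_len = 8629 * 14.12 = 121841.48 bits
ratio = original_size / compressed_size = 138064 / 121841.48 = 1.1331

Compression ratio = 1.1331


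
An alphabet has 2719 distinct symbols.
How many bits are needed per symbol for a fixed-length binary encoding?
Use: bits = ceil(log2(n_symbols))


log2(2719) = 11.4089
Bracket: 2^11 = 2048 < 2719 <= 2^12 = 4096
So ceil(log2(2719)) = 12

bits = ceil(log2(2719)) = ceil(11.4089) = 12 bits


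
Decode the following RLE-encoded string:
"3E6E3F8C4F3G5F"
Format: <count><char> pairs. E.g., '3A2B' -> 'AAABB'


Expanding each <count><char> pair:
  3E -> 'EEE'
  6E -> 'EEEEEE'
  3F -> 'FFF'
  8C -> 'CCCCCCCC'
  4F -> 'FFFF'
  3G -> 'GGG'
  5F -> 'FFFFF'

Decoded = EEEEEEEEEFFFCCCCCCCCFFFFGGGFFFFF


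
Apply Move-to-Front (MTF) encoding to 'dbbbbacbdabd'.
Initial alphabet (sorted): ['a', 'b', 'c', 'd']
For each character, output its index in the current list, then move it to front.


MTF encoding:
'd': index 3 in ['a', 'b', 'c', 'd'] -> ['d', 'a', 'b', 'c']
'b': index 2 in ['d', 'a', 'b', 'c'] -> ['b', 'd', 'a', 'c']
'b': index 0 in ['b', 'd', 'a', 'c'] -> ['b', 'd', 'a', 'c']
'b': index 0 in ['b', 'd', 'a', 'c'] -> ['b', 'd', 'a', 'c']
'b': index 0 in ['b', 'd', 'a', 'c'] -> ['b', 'd', 'a', 'c']
'a': index 2 in ['b', 'd', 'a', 'c'] -> ['a', 'b', 'd', 'c']
'c': index 3 in ['a', 'b', 'd', 'c'] -> ['c', 'a', 'b', 'd']
'b': index 2 in ['c', 'a', 'b', 'd'] -> ['b', 'c', 'a', 'd']
'd': index 3 in ['b', 'c', 'a', 'd'] -> ['d', 'b', 'c', 'a']
'a': index 3 in ['d', 'b', 'c', 'a'] -> ['a', 'd', 'b', 'c']
'b': index 2 in ['a', 'd', 'b', 'c'] -> ['b', 'a', 'd', 'c']
'd': index 2 in ['b', 'a', 'd', 'c'] -> ['d', 'b', 'a', 'c']


Output: [3, 2, 0, 0, 0, 2, 3, 2, 3, 3, 2, 2]


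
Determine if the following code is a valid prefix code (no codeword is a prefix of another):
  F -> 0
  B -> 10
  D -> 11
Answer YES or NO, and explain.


Checking each pair (does one codeword prefix another?):
  F='0' vs B='10': no prefix
  F='0' vs D='11': no prefix
  B='10' vs F='0': no prefix
  B='10' vs D='11': no prefix
  D='11' vs F='0': no prefix
  D='11' vs B='10': no prefix
No violation found over all pairs.

YES -- this is a valid prefix code. No codeword is a prefix of any other codeword.


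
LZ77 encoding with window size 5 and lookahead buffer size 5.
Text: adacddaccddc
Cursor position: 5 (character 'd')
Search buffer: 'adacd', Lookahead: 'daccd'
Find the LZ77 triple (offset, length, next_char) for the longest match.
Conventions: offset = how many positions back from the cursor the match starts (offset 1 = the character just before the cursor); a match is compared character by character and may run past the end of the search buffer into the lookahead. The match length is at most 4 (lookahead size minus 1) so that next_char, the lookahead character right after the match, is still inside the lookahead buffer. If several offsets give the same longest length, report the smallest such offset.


Try each offset into the search buffer:
  offset=1 (pos 4, char 'd'): match length 1
  offset=2 (pos 3, char 'c'): match length 0
  offset=3 (pos 2, char 'a'): match length 0
  offset=4 (pos 1, char 'd'): match length 3
  offset=5 (pos 0, char 'a'): match length 0
Longest match has length 3 at offset 4.
next_char = character at position 5 + 3 = 8 -> 'c'

Best match: offset=4, length=3 (matching 'dac' starting at position 1)
LZ77 triple: (4, 3, 'c')


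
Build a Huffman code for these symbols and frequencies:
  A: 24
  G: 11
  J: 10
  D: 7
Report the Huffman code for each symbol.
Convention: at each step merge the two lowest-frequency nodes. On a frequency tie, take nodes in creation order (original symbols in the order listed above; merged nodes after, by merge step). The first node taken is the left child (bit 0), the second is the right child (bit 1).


Huffman tree construction:
Step 1: Merge D(7) + J(10) = 17
Step 2: Merge G(11) + (D+J)(17) = 28
Step 3: Merge A(24) + (G+(D+J))(28) = 52
Read each symbol's code off the tree from the root (left child = 0, right child = 1).

Codes:
  A: 0 (length 1)
  G: 10 (length 2)
  J: 111 (length 3)
  D: 110 (length 3)
Average code length: 97/52 = 1.8654 bits/symbol


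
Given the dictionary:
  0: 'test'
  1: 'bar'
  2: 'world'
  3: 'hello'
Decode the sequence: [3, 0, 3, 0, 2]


Look up each index in the dictionary:
  3 -> 'hello'
  0 -> 'test'
  3 -> 'hello'
  0 -> 'test'
  2 -> 'world'

Decoded: "hello test hello test world"


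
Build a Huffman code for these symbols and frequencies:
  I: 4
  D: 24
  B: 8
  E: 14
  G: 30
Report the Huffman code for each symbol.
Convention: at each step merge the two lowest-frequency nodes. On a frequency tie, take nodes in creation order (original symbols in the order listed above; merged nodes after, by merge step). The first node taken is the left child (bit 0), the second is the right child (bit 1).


Huffman tree construction:
Step 1: Merge I(4) + B(8) = 12
Step 2: Merge (I+B)(12) + E(14) = 26
Step 3: Merge D(24) + ((I+B)+E)(26) = 50
Step 4: Merge G(30) + (D+((I+B)+E))(50) = 80
Read each symbol's code off the tree from the root (left child = 0, right child = 1).

Codes:
  I: 1100 (length 4)
  D: 10 (length 2)
  B: 1101 (length 4)
  E: 111 (length 3)
  G: 0 (length 1)
Average code length: 168/80 = 2.1000 bits/symbol


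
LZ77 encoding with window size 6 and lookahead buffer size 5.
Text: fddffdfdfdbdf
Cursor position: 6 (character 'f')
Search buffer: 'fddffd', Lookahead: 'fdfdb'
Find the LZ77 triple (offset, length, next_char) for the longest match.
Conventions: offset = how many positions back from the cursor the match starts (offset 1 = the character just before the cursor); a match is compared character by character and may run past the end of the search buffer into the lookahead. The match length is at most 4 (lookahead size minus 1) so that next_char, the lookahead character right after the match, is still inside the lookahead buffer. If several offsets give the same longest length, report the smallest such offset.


Try each offset into the search buffer:
  offset=1 (pos 5, char 'd'): match length 0
  offset=2 (pos 4, char 'f'): match length 4
  offset=3 (pos 3, char 'f'): match length 1
  offset=4 (pos 2, char 'd'): match length 0
  offset=5 (pos 1, char 'd'): match length 0
  offset=6 (pos 0, char 'f'): match length 2
Longest match has length 4 at offset 2.
next_char = character at position 6 + 4 = 10 -> 'b'

Best match: offset=2, length=4 (matching 'fdfd' starting at position 4)
LZ77 triple: (2, 4, 'b')


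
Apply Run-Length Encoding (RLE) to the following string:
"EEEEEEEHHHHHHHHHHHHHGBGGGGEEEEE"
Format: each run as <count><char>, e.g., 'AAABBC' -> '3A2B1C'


Scanning runs left to right:
  i=0: run of 'E' x 7 -> '7E'
  i=7: run of 'H' x 13 -> '13H'
  i=20: run of 'G' x 1 -> '1G'
  i=21: run of 'B' x 1 -> '1B'
  i=22: run of 'G' x 4 -> '4G'
  i=26: run of 'E' x 5 -> '5E'

RLE = 7E13H1G1B4G5E


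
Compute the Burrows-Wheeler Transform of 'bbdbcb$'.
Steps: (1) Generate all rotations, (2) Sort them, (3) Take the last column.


Rotations (sorted):
  0: $bbdbcb -> last char: b
  1: b$bbdbc -> last char: c
  2: bbdbcb$ -> last char: $
  3: bcb$bbd -> last char: d
  4: bdbcb$b -> last char: b
  5: cb$bbdb -> last char: b
  6: dbcb$bb -> last char: b


BWT = bc$dbbb


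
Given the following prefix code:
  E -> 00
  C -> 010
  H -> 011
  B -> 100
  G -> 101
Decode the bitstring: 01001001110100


Decoding step by step:
Bits 010 -> C
Bits 010 -> C
Bits 011 -> H
Bits 101 -> G
Bits 00 -> E


Decoded message: CCHGE


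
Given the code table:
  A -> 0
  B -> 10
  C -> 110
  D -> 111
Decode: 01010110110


Decoding:
0 -> A
10 -> B
10 -> B
110 -> C
110 -> C


Result: ABBCC


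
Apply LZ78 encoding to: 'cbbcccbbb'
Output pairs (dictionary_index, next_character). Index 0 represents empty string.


LZ78 encoding steps:
Dictionary: {0: ''}
Step 1: w='' (idx 0), next='c' -> output (0, 'c'), add 'c' as idx 1
Step 2: w='' (idx 0), next='b' -> output (0, 'b'), add 'b' as idx 2
Step 3: w='b' (idx 2), next='c' -> output (2, 'c'), add 'bc' as idx 3
Step 4: w='c' (idx 1), next='c' -> output (1, 'c'), add 'cc' as idx 4
Step 5: w='b' (idx 2), next='b' -> output (2, 'b'), add 'bb' as idx 5
Step 6: w='b' (idx 2), end of input -> output (2, '')


Encoded: [(0, 'c'), (0, 'b'), (2, 'c'), (1, 'c'), (2, 'b'), (2, '')]
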